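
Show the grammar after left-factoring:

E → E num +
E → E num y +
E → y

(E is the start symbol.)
E → E num E'
E' → +
E' → y +
E → y

Left-factoring transforms A → αβ₁ | αβ₂ into A → αA' and A' → β₁ | β₂
(α is the longest common prefix among the alternatives). Repeat until
no nonterminal has two alternatives with a common prefix.

Round 1: E has alternatives sharing prefix 'E num'. Introduce E': E → E num E'
  Add: E' → +
  Add: E' → y +

No remaining common prefixes — done.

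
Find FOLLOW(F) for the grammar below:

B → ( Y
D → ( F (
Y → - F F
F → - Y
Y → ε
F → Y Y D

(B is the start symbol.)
To compute FOLLOW(F), find every occurrence of F on a right-hand side N → α F β: add FIRST(β) \ {ε}, and if β is empty or nullable also add FOLLOW(N). Iterate to a fixed point.

In D → ( F (: F is followed by '(', add FIRST('(') \ {ε} = { '(' }
In Y → - F F: F is followed by F, add FIRST(F) \ {ε} = { '(', '-' }
In Y → - F F: F is at the end, add FOLLOW(Y)

The FOLLOW sets referred to above (computed the same way, to a fixed point):
  FOLLOW(Y) = { $, '(', '-' }

Taking the union: FOLLOW(F) = { $, '(', '-' }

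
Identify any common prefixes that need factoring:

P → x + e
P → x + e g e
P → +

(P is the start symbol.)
Left-factoring is needed when two productions for the same non-terminal
share a common prefix on the right-hand side.

Productions for P:
  P → x + e
  P → x + e g e
  P → +

Found common prefix 'x + e' in productions for P

Answer: Yes, P has productions with common prefix 'x + e'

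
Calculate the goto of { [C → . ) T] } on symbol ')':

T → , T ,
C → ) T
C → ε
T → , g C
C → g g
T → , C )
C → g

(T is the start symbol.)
GOTO(I, ')') = CLOSURE({ [A → αX.β] : [A → α.Xβ] ∈ I, X = ')' })

Items with dot before ')', with the dot advanced:
  [C → . ) T] → [C → ) . T]
Closure of the advanced items:
  [C → ) . T] has the dot before T: add [T → . , T ,], [T → . , g C], [T → . , C )]

GOTO = { [C → ) . T], [T → . , C )], [T → . , T ,], [T → . , g C] }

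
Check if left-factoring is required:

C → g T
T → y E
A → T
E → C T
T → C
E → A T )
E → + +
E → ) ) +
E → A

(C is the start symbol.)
Yes, E has productions with common prefix 'A'

Left-factoring is needed when two productions for the same non-terminal
share a common prefix on the right-hand side.

Productions for T:
  T → y E
  T → C
Productions for E:
  E → C T
  E → A T )
  E → + +
  E → ) ) +
  E → A

Found common prefix 'A' in productions for E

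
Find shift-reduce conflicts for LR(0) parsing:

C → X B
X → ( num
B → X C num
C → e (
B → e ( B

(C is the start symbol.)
No shift-reduce conflicts

A shift-reduce conflict occurs when an LR(0) state has both:
  - a complete (reduce) item [A → α .] (dot at the end), and
  - a shift item [B → β . c γ] (dot before a terminal).

Augment with C' → C and build the canonical LR(0) collection (I0 = CLOSURE({[C' → . C]}), then GOTO on every symbol after a dot until no new states appear). It has 14 states:
  I0: { [C → . X B], [C → . e (], [C' → . C], [X → . ( num] }  — shift
  I1: { [X → ( . num] }  — shift
  I2: { [C' → C .] }  — accept
  I3: { [B → . X C num], [B → . e ( B], [C → X . B], [X → . ( num] }  — shift
  I4: { [C → e . (] }  — shift
  I5: { [C → e ( .] }  — reduce
  I6: { [C → X B .] }  — reduce
  I7: { [B → X . C num], [C → . X B], [C → . e (], [X → . ( num] }  — shift
  I8: { [B → e . ( B] }  — shift
  I9: { [B → . X C num], [B → . e ( B], [B → e ( . B], [X → . ( num] }  — shift
  I10: { [B → e ( B .] }  — reduce
  I11: { [B → X C . num] }  — shift
  I12: { [B → X C num .] }  — reduce
  I13: { [X → ( num .] }  — reduce

No state contains both a complete item and a shift item.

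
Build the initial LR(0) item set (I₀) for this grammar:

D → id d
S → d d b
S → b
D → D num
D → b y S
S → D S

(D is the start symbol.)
First, augment the grammar with D' → D
I₀ = CLOSURE({ [D' → . D] }):
  [D' → . D] has the dot before D: add [D → . id d], [D → . D num], [D → . b y S]
No further items can be added.

I₀ = { [D → . D num], [D → . b y S], [D → . id d], [D' → . D] }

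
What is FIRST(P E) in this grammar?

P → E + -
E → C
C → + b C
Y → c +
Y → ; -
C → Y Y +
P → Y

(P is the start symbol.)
FIRST sets of the non-terminals involved (from the grammar, by fixed-point iteration):
  FIRST(P) = { '+', ';', 'c' }

To compute FIRST(P E), process the symbols left to right:
Symbol P is a non-terminal. Add FIRST(P) \ {ε} = { '+', ';', 'c' }
P is not nullable (ε ∉ FIRST(P)), so stop here.
FIRST(P E) = { '+', ';', 'c' }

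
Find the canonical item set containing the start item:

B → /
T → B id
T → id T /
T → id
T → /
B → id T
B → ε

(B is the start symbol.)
{ [B → . /], [B → . id T], [B → .], [B' → . B] }

First, augment the grammar with B' → B
I₀ = CLOSURE({ [B' → . B] }):
  [B' → . B] has the dot before B: add [B → . /], [B → . id T], [B → .]
No further items can be added.

I₀ = { [B → . /], [B → . id T], [B → .], [B' → . B] }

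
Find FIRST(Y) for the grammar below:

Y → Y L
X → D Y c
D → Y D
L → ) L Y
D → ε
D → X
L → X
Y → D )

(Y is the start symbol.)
To compute FIRST(Y), examine every production with Y on the left-hand side, reading each right-hand side left to right until a non-nullable symbol is reached.

FIRST sets of the other non-terminals involved (by the same procedure, iterated to a fixed point):
  FIRST(D) = { ')', ε }

From Y → Y L:
  - Y is the symbol being defined: contributes nothing new
    Y is not nullable, so stop
From Y → D ):
  - D is a non-terminal: add FIRST(D) \ {ε} = { ')' }
    D is nullable, so continue to the next symbol
  - ')' is a terminal: add ')' and stop

Collecting: FIRST(Y) = { ')' }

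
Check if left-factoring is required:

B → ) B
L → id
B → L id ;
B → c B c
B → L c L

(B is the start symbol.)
Yes, B has productions with common prefix 'L'

Left-factoring is needed when two productions for the same non-terminal
share a common prefix on the right-hand side.

Productions for B:
  B → ) B
  B → L id ;
  B → c B c
  B → L c L

Found common prefix 'L' in productions for B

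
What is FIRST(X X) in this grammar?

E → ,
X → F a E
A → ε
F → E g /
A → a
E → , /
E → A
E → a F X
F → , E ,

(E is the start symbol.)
FIRST sets of the non-terminals involved (from the grammar, by fixed-point iteration):
  FIRST(X) = { ',', 'a', 'g' }

To compute FIRST(X X), process the symbols left to right:
Symbol X is a non-terminal. Add FIRST(X) \ {ε} = { ',', 'a', 'g' }
X is not nullable (ε ∉ FIRST(X)), so stop here.
FIRST(X X) = { ',', 'a', 'g' }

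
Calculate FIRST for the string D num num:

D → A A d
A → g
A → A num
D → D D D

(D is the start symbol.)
{ 'g' }

FIRST sets of the non-terminals involved (from the grammar, by fixed-point iteration):
  FIRST(D) = { 'g' }

To compute FIRST(D num num), process the symbols left to right:
Symbol D is a non-terminal. Add FIRST(D) \ {ε} = { 'g' }
D is not nullable (ε ∉ FIRST(D)), so stop here.
FIRST(D num num) = { 'g' }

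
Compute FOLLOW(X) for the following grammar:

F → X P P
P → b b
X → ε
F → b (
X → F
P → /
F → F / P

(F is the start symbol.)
{ '/', 'b' }

In F → X P P: X is followed by P P, add FIRST(P P) \ {ε} = { '/', 'b' }

Taking the union: FOLLOW(X) = { '/', 'b' }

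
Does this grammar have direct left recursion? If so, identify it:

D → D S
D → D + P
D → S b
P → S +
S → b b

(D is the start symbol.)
Yes, D is left-recursive

D → D S: LEFT RECURSIVE (starts with D)
D → D + P: LEFT RECURSIVE (starts with D)
D → S b: starts with S
P → S +: starts with S
S → b b: starts with b

The grammar has direct left recursion on: D.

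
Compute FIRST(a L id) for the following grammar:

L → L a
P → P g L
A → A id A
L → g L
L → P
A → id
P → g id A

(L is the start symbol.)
To compute FIRST(a L id), process the symbols left to right:
Symbol a is a terminal. Add 'a' and stop.
FIRST(a L id) = { 'a' }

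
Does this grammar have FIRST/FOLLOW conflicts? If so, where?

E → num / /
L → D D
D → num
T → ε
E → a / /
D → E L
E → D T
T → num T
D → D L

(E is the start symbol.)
A FIRST/FOLLOW conflict occurs when a non-terminal N has a nullable alternative N → β (β ⇒* ε) and another alternative N → α with FIRST(α) ∩ FOLLOW(N) ≠ ∅: on such a lookahead the parser cannot decide between expanding α and letting N vanish via β.

Nullable non-terminals: T.

T: nullable alternative(s) T → ε; FOLLOW(T) = { $, 'a', 'num' }
  T → ε: FIRST \ {ε} = { } — this is the only nullable alternative, skip
  T → num T: FIRST \ {ε} = { 'num' } — overlaps FOLLOW(T) on { 'num' }: CONFLICT

D, E, L have no nullable alternative, so no FIRST/FOLLOW check is needed there.

So the grammar has 1 FIRST/FOLLOW conflict (marked CONFLICT above).

Answer: Yes. T → num T with FOLLOW(T) on { 'num' }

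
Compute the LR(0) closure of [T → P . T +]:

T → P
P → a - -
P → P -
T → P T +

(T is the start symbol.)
Start with: [T → P . T +]
  [T → P . T +] has the dot before T: add [T → . P], [T → . P T +]
  [T → . P] has the dot before P: add [P → . a - -], [P → . P -]
No further items can be added.

CLOSURE = { [P → . P -], [P → . a - -], [T → . P T +], [T → . P], [T → P . T +] }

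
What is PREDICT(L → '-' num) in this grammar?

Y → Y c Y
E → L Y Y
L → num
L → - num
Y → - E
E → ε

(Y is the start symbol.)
PREDICT(L → '-' num) = (FIRST(RHS) \ {ε}) ∪ (FOLLOW(L) if ε ∈ FIRST(RHS), i.e. RHS ⇒* ε)
FIRST('-' num) = { '-' }
ε ∉ FIRST('-' num), so FOLLOW(L) is not added.
PREDICT(L → '-' num) = { '-' }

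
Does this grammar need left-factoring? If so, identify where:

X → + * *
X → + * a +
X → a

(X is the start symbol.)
Left-factoring is needed when two productions for the same non-terminal
share a common prefix on the right-hand side.

Productions for X:
  X → + * *
  X → + * a +
  X → a

Found common prefix '+ *' in productions for X

Answer: Yes, X has productions with common prefix '+ *'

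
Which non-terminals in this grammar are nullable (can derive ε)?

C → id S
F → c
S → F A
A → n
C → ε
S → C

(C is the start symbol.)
{ 'C', 'S' }

ε-productions: C → ε
So C is immediately nullable.
S → C: every symbol on the right is nullable, so S is nullable too.
No further non-terminal can be added: every production for the remaining non-terminals contains a terminal or a non-nullable non-terminal.
Nullable = { 'C', 'S' }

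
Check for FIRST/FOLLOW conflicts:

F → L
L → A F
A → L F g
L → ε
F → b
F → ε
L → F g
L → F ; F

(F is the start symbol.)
A FIRST/FOLLOW conflict occurs when a non-terminal N has a nullable alternative N → β (β ⇒* ε) and another alternative N → α with FIRST(α) ∩ FOLLOW(N) ≠ ∅: on such a lookahead the parser cannot decide between expanding α and letting N vanish via β.

Nullable non-terminals: F, L.
FIRST sets used below: FIRST(L) = { ';', 'b', 'g', ε }, FIRST(A) = { ';', 'b', 'g' }, FIRST(F) = { ';', 'b', 'g', ε }

F: nullable alternative(s) F → L, F → ε; FOLLOW(F) = { $, ';', 'b', 'g' }
  F → L: FIRST \ {ε} = { ';', 'b', 'g' } — overlaps FOLLOW(F) on { ';', 'b', 'g' }: CONFLICT
  F → b: FIRST \ {ε} = { 'b' } — overlaps FOLLOW(F) on { 'b' }: CONFLICT
  F → ε: FIRST \ {ε} = { } — disjoint from FOLLOW(F)

L: nullable alternative(s) L → ε; FOLLOW(L) = { $, ';', 'b', 'g' }
  L → A F: FIRST \ {ε} = { ';', 'b', 'g' } — overlaps FOLLOW(L) on { ';', 'b', 'g' }: CONFLICT
  L → ε: FIRST \ {ε} = { } — this is the only nullable alternative, skip
  L → F g: FIRST \ {ε} = { ';', 'b', 'g' } — overlaps FOLLOW(L) on { ';', 'b', 'g' }: CONFLICT
  L → F ; F: FIRST \ {ε} = { ';', 'b', 'g' } — overlaps FOLLOW(L) on { ';', 'b', 'g' }: CONFLICT

A has no nullable alternative, so no FIRST/FOLLOW check is needed there.

So the grammar has 5 FIRST/FOLLOW conflicts (marked CONFLICT above).

Answer: Yes. F → L with FOLLOW(F) on { ';', 'b', 'g' }; F → b with FOLLOW(F) on { 'b' }; L → A F with FOLLOW(L) on { ';', 'b', 'g' }; L → F g with FOLLOW(L) on { ';', 'b', 'g' }; L → F ';' F with FOLLOW(L) on { ';', 'b', 'g' }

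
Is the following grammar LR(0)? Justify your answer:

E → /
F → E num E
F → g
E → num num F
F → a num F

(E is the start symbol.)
A grammar is LR(0) if no state in the canonical LR(0) collection has:
  - both a shift item (dot before a terminal) and a complete item (shift-reduce conflict), or
  - two or more complete items (reduce-reduce conflict; the accept item [E' → E .] counts as a complete item here).

Augment with E' → E and build the canonical LR(0) collection (I0 = CLOSURE({[E' → . E]}), then GOTO on every symbol after a dot until no new states appear). It has 13 states:
  I0: { [E → . /], [E → . num num F], [E' → . E] }  — shift
  I1: { [E → / .] }  — reduce
  I2: { [E' → E .] }  — accept
  I3: { [E → num . num F] }  — shift
  I4: { [E → . /], [E → . num num F], [E → num num . F], [F → . E num E], [F → . a num F], [F → . g] }  — shift
  I5: { [F → E . num E] }  — shift
  I6: { [E → num num F .] }  — reduce
  I7: { [F → a . num F] }  — shift
  I8: { [F → g .] }  — reduce
  I9: { [E → . /], [E → . num num F], [F → . E num E], [F → . a num F], [F → . g], [F → a num . F] }  — shift
  I10: { [F → a num F .] }  — reduce
  I11: { [E → . /], [E → . num num F], [F → E num . E] }  — shift
  I12: { [F → E num E .] }  — reduce

Every state is either a pure shift/goto state or contains exactly one complete item and nothing to shift — no conflicts. The grammar is LR(0).

Answer: Yes, the grammar is LR(0)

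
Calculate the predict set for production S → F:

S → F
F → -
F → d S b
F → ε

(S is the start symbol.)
PREDICT(S → F) = (FIRST(RHS) \ {ε}) ∪ (FOLLOW(S) if ε ∈ FIRST(RHS), i.e. RHS ⇒* ε)
FIRST(F) = { '-', 'd', ε }
FIRST(F) = { '-', 'd', ε }
ε ∈ FIRST(F) (the right-hand side is nullable), so add FOLLOW(S) = { $, 'b' }
PREDICT(S → F) = { $, '-', 'b', 'd' }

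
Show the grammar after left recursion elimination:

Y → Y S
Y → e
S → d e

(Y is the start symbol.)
Y is directly left-recursive. The standard transformation for
  A → A α₁ | ... | A α_m | β₁ | ... | β_n
is
  A  → β₁ A' | ... | β_n A'
  A' → α₁ A' | ... | α_m A' | ε

Y → e becomes Y → e Y'
Y → Y S becomes Y' → S Y'
Add Y' → ε

Productions for other non-terminals are unchanged:
  S → d e

Resulting grammar:
Y → e Y'
Y' → S Y'
Y' → ε
S → d e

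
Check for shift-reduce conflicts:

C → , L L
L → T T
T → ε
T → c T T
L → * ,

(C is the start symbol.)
A shift-reduce conflict occurs when an LR(0) state has both:
  - a complete (reduce) item [A → α .] (dot at the end), and
  - a shift item [B → β . c γ] (dot before a terminal).

Augment with C' → C and build the canonical LR(0) collection (I0 = CLOSURE({[C' → . C]}), then GOTO on every symbol after a dot until no new states appear). It has 12 states:
  I0: { [C → . , L L], [C' → . C] }  — shift
  I1: { [C → , . L L], [L → . * ,], [L → . T T], [T → . c T T], [T → .] }  — shift, reduce
  I2: { [C' → C .] }  — accept
  I3: { [L → * . ,] }  — shift
  I4: { [C → , L . L], [L → . * ,], [L → . T T], [T → . c T T], [T → .] }  — shift, reduce
  I5: { [L → T . T], [T → . c T T], [T → .] }  — shift, reduce
  I6: { [T → . c T T], [T → .], [T → c . T T] }  — shift, reduce
  I7: { [T → . c T T], [T → .], [T → c T . T] }  — shift, reduce
  I8: { [T → c T T .] }  — reduce
  I9: { [L → T T .] }  — reduce
  I10: { [C → , L L .] }  — reduce
  I11: { [L → * , .] }  — reduce

I1 contains reduce item [T → .] and shift items [L → . * ,], [T → . c T T] — shift-reduce conflict.
I4 contains reduce item [T → .] and shift items [L → . * ,], [T → . c T T] — shift-reduce conflict.
I5 contains reduce item [T → .] and shift item [T → . c T T] — shift-reduce conflict.
I6 contains reduce item [T → .] and shift item [T → . c T T] — shift-reduce conflict.
I7 contains reduce item [T → .] and shift item [T → . c T T] — shift-reduce conflict.

Answer: Yes — I1: [T → .] vs [L → . * ,]; I4: [T → .] vs [L → . * ,]; I5: [T → .] vs [T → . c T T]; I6: [T → .] vs [T → . c T T]; I7: [T → .] vs [T → . c T T]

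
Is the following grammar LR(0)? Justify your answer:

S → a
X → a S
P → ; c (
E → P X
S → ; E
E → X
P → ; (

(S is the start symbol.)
Yes, the grammar is LR(0)

Augment with S' → S and build the canonical LR(0) collection (I0 = CLOSURE({[S' → . S]}), then GOTO on every symbol after a dot until no new states appear). It has 14 states:
  I0: { [S → . ; E], [S → . a], [S' → . S] }  — shift
  I1: { [E → . P X], [E → . X], [P → . ; (], [P → . ; c (], [S → ; . E], [X → . a S] }  — shift
  I2: { [S' → S .] }  — accept
  I3: { [S → a .] }  — reduce
  I4: { [P → ; . (], [P → ; . c (] }  — shift
  I5: { [S → ; E .] }  — reduce
  I6: { [E → P . X], [X → . a S] }  — shift
  I7: { [E → X .] }  — reduce
  I8: { [S → . ; E], [S → . a], [X → a . S] }  — shift
  I9: { [X → a S .] }  — reduce
  I10: { [E → P X .] }  — reduce
  I11: { [P → ; ( .] }  — reduce
  I12: { [P → ; c . (] }  — shift
  I13: { [P → ; c ( .] }  — reduce

Every state is either a pure shift/goto state or contains exactly one complete item and nothing to shift — no conflicts. The grammar is LR(0).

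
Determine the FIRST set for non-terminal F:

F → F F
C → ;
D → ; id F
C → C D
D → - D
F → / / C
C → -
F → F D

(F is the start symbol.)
From F → F F:
  - F is the symbol being defined: contributes nothing new
    F is not nullable, so stop
From F → / / C:
  - '/' is a terminal: add '/' and stop
From F → F D:
  - F is the symbol being defined: contributes nothing new
    F is not nullable, so stop

Collecting: FIRST(F) = { '/' }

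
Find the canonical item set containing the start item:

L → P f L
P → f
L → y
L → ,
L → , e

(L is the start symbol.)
{ [L → . , e], [L → . ,], [L → . P f L], [L → . y], [L' → . L], [P → . f] }

First, augment the grammar with L' → L
I₀ = CLOSURE({ [L' → . L] }):
  [L' → . L] has the dot before L: add [L → . P f L], [L → . y], [L → . ,], [L → . , e]
  [L → . P f L] has the dot before P: add [P → . f]
No further items can be added.

I₀ = { [L → . , e], [L → . ,], [L → . P f L], [L → . y], [L' → . L], [P → . f] }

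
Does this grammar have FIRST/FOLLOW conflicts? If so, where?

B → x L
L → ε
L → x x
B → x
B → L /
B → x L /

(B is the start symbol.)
No FIRST/FOLLOW conflicts.

A FIRST/FOLLOW conflict occurs when a non-terminal N has a nullable alternative N → β (β ⇒* ε) and another alternative N → α with FIRST(α) ∩ FOLLOW(N) ≠ ∅: on such a lookahead the parser cannot decide between expanding α and letting N vanish via β.

Nullable non-terminals: L.

L: nullable alternative(s) L → ε; FOLLOW(L) = { $, '/' }
  L → ε: FIRST \ {ε} = { } — this is the only nullable alternative, skip
  L → x x: FIRST \ {ε} = { 'x' } — disjoint from FOLLOW(L)

B has no nullable alternative, so no FIRST/FOLLOW check is needed there.

No FIRST/FOLLOW conflicts found.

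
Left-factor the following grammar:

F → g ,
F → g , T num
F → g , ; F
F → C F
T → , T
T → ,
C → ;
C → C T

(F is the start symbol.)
F → g , F'
F' → ε
F' → T num
F' → ; F
F → C F
T → , T'
T' → T
T' → ε
C → ;
C → C T

Left-factoring transforms A → αβ₁ | αβ₂ into A → αA' and A' → β₁ | β₂
(α is the longest common prefix among the alternatives). Repeat until
no nonterminal has two alternatives with a common prefix.

Round 1: F has alternatives sharing prefix 'g ,'. Introduce F': F → g , F'
  Add: F' → ε
  Add: F' → T num
  Add: F' → ; F

Round 2: T has alternatives sharing prefix ','. Introduce T': T → , T'
  Add: T' → T
  Add: T' → ε

No remaining common prefixes — done.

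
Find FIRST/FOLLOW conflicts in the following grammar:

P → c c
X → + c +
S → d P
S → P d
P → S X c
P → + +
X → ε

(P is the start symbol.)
A FIRST/FOLLOW conflict occurs when a non-terminal N has a nullable alternative N → β (β ⇒* ε) and another alternative N → α with FIRST(α) ∩ FOLLOW(N) ≠ ∅: on such a lookahead the parser cannot decide between expanding α and letting N vanish via β.

Nullable non-terminals: X.

X: nullable alternative(s) X → ε; FOLLOW(X) = { 'c' }
  X → + c +: FIRST \ {ε} = { '+' } — disjoint from FOLLOW(X)
  X → ε: FIRST \ {ε} = { } — this is the only nullable alternative, skip

P, S have no nullable alternative, so no FIRST/FOLLOW check is needed there.

No FIRST/FOLLOW conflicts found.

Answer: No FIRST/FOLLOW conflicts.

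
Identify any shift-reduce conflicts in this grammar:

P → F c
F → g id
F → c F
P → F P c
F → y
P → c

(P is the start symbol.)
A shift-reduce conflict occurs when an LR(0) state has both:
  - a complete (reduce) item [A → α .] (dot at the end), and
  - a shift item [B → β . c γ] (dot before a terminal).

Augment with P' → P and build the canonical LR(0) collection (I0 = CLOSURE({[P' → . P]}), then GOTO on every symbol after a dot until no new states appear). It has 12 states:
  I0: { [F → . c F], [F → . g id], [F → . y], [P → . F P c], [P → . F c], [P → . c], [P' → . P] }  — shift
  I1: { [F → . c F], [F → . g id], [F → . y], [P → . F P c], [P → . F c], [P → . c], [P → F . P c], [P → F . c] }  — shift
  I2: { [P' → P .] }  — accept
  I3: { [F → . c F], [F → . g id], [F → . y], [F → c . F], [P → c .] }  — shift, reduce
  I4: { [F → g . id] }  — shift
  I5: { [F → y .] }  — reduce
  I6: { [F → g id .] }  — reduce
  I7: { [F → c F .] }  — reduce
  I8: { [F → . c F], [F → . g id], [F → . y], [F → c . F] }  — shift
  I9: { [P → F P . c] }  — shift
  I10: { [F → . c F], [F → . g id], [F → . y], [F → c . F], [P → F c .], [P → c .] }  — shift, 2 reduces
  I11: { [P → F P c .] }  — reduce

I3 contains reduce item [P → c .] and shift items [F → . c F], [F → . g id], [F → . y] — shift-reduce conflict.
I10 contains reduce items [P → F c .], [P → c .] and shift items [F → . c F], [F → . g id], [F → . y] — shift-reduce conflict.

Answer: Yes — I3: [P → c .] vs [F → . c F]; I10: [P → F c .] vs [F → . c F]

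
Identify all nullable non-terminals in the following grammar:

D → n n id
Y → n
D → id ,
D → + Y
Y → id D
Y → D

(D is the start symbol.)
There are no ε-productions, so no non-terminal can derive ε.
No non-terminals are nullable.

Answer: None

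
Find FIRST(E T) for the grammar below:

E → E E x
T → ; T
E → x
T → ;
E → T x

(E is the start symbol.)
{ ';', 'x' }

FIRST sets of the non-terminals involved (from the grammar, by fixed-point iteration):
  FIRST(E) = { ';', 'x' }

To compute FIRST(E T), process the symbols left to right:
Symbol E is a non-terminal. Add FIRST(E) \ {ε} = { ';', 'x' }
E is not nullable (ε ∉ FIRST(E)), so stop here.
FIRST(E T) = { ';', 'x' }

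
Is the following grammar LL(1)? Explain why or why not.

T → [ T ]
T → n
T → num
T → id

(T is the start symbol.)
A grammar is LL(1) if for each non-terminal N with multiple productions, the predict sets of those productions are pairwise disjoint, where PREDICT(N → α) = (FIRST(α) \ {ε}) ∪ (FOLLOW(N) if α ⇒* ε).

For T:
  PREDICT(T → '[' T ']') = { '[' }
  PREDICT(T → n) = { 'n' }
  PREDICT(T → num) = { 'num' }
  PREDICT(T → id) = { 'id' }

All predict sets are disjoint. The grammar IS LL(1).

Answer: Yes, the grammar is LL(1).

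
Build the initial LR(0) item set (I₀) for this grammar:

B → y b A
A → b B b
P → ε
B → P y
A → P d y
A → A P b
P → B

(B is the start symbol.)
First, augment the grammar with B' → B
I₀ = CLOSURE({ [B' → . B] }):
  [B' → . B] has the dot before B: add [B → . y b A], [B → . P y]
  [B → . P y] has the dot before P: add [P → .], [P → . B]
No further items can be added.

I₀ = { [B → . P y], [B → . y b A], [B' → . B], [P → . B], [P → .] }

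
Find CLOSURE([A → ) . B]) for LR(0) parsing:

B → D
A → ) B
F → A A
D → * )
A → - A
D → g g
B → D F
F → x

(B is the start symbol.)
To compute CLOSURE, for each item [A → α.Bβ] where B is a non-terminal, add [B → .γ] for all productions B → γ; repeat for the newly added items until nothing changes.

Start with: [A → ) . B]
  [A → ) . B] has the dot before B: add [B → . D], [B → . D F]
  [B → . D] has the dot before D: add [D → . * )], [D → . g g]
No further items can be added.

CLOSURE = { [A → ) . B], [B → . D F], [B → . D], [D → . * )], [D → . g g] }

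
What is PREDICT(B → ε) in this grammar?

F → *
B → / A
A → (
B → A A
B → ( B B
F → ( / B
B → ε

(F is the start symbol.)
{ $, '(', '/' }

PREDICT(B → ε) = (FIRST(RHS) \ {ε}) ∪ (FOLLOW(B) if ε ∈ FIRST(RHS), i.e. RHS ⇒* ε)
The right-hand side is ε (FIRST(ε) = { ε }), so the predict set is FOLLOW(B) = { $, '(', '/' }
PREDICT(B → ε) = { $, '(', '/' }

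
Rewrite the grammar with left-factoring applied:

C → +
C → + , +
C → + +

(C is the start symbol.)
C → + C'
C' → ε
C' → , +
C' → +

Left-factoring transforms A → αβ₁ | αβ₂ into A → αA' and A' → β₁ | β₂
(α is the longest common prefix among the alternatives). Repeat until
no nonterminal has two alternatives with a common prefix.

Round 1: C has alternatives sharing prefix '+'. Introduce C': C → + C'
  Add: C' → ε
  Add: C' → , +
  Add: C' → +

No remaining common prefixes — done.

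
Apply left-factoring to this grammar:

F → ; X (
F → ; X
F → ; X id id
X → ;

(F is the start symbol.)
F → ; X F'
F' → (
F' → ε
F' → id id
X → ;

Left-factoring transforms A → αβ₁ | αβ₂ into A → αA' and A' → β₁ | β₂
(α is the longest common prefix among the alternatives). Repeat until
no nonterminal has two alternatives with a common prefix.

Round 1: F has alternatives sharing prefix '; X'. Introduce F': F → ; X F'
  Add: F' → (
  Add: F' → ε
  Add: F' → id id

No remaining common prefixes — done.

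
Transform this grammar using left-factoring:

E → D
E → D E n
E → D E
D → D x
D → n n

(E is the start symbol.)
Left-factoring transforms A → αβ₁ | αβ₂ into A → αA' and A' → β₁ | β₂
(α is the longest common prefix among the alternatives). Repeat until
no nonterminal has two alternatives with a common prefix.

Round 1: E has alternatives sharing prefix 'D'. Introduce E': E → D E'
  Add: E' → ε
  Add: E' → E n
  Add: E' → E

Round 2: E' has alternatives sharing prefix 'E'. Introduce E'': E' → E E''
  Add: E'' → n
  Add: E'' → ε

No remaining common prefixes — done.

Resulting grammar:
E → D E'
E' → ε
E' → E E''
E'' → n
E'' → ε
D → D x
D → n n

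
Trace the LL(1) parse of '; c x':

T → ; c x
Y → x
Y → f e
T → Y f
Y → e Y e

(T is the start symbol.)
LL(1) parsing maintains a stack (initially the start symbol over $) and the input. At each step: if the stack top is a terminal, match it against the current input token; if it is a non-terminal N, replace it with the RHS of M[N, lookahead] (the unique production whose predict set contains the lookahead).

Stack is shown with the top on the left.

Stack    Input    Action
------------------------
T $      ; c x $  output T → ; c x
; c x $  ; c x $  match ';'
c x $    c x $    match 'c'
x $      x $      match 'x'
$        $        accept

The string is accepted.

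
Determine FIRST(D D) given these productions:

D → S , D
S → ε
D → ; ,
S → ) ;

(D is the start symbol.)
{ ')', ',', ';' }

FIRST sets of the non-terminals involved (from the grammar, by fixed-point iteration):
  FIRST(D) = { ')', ',', ';' }

To compute FIRST(D D), process the symbols left to right:
Symbol D is a non-terminal. Add FIRST(D) \ {ε} = { ')', ',', ';' }
D is not nullable (ε ∉ FIRST(D)), so stop here.
FIRST(D D) = { ')', ',', ';' }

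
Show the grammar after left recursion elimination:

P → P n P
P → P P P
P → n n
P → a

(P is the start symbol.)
P → n n P'
P → a P'
P' → n P P'
P' → P P P'
P' → ε

P is directly left-recursive. The standard transformation for
  A → A α₁ | ... | A α_m | β₁ | ... | β_n
is
  A  → β₁ A' | ... | β_n A'
  A' → α₁ A' | ... | α_m A' | ε

P → n n becomes P → n n P'
P → a becomes P → a P'
P → P n P becomes P' → n P P'
P → P P P becomes P' → P P P'
Add P' → ε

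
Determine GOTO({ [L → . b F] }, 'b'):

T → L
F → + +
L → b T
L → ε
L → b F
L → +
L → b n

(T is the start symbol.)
GOTO(I, 'b') = CLOSURE({ [A → αX.β] : [A → α.Xβ] ∈ I, X = 'b' })

Items with dot before 'b', with the dot advanced:
  [L → . b F] → [L → b . F]
Closure of the advanced items:
  [L → b . F] has the dot before F: add [F → . + +]

GOTO = { [F → . + +], [L → b . F] }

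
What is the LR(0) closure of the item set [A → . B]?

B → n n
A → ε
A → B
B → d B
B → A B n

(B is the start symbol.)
To compute CLOSURE, for each item [A → α.Bβ] where B is a non-terminal, add [B → .γ] for all productions B → γ; repeat for the newly added items until nothing changes.

Start with: [A → . B]
  [A → . B] has the dot before B: add [B → . n n], [B → . d B], [B → . A B n]
  [B → . A B n] has the dot before A: add [A → .]
No further items can be added.

CLOSURE = { [A → . B], [A → .], [B → . A B n], [B → . d B], [B → . n n] }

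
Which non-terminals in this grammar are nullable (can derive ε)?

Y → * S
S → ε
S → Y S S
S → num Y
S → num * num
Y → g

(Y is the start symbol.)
{ 'S' }

ε-productions: S → ε
So S is immediately nullable.
No further non-terminal can be added: every production for the remaining non-terminals contains a terminal or a non-nullable non-terminal.
Nullable = { 'S' }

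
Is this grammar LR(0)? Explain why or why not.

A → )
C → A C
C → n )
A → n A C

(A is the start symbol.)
No. Reduce-reduce conflict: [A → ) .] and [C → n ) .]

Augment with A' → A and build the canonical LR(0) collection (I0 = CLOSURE({[A' → . A]}), then GOTO on every symbol after a dot until no new states appear). It has 10 states:
  I0: { [A → . )], [A → . n A C], [A' → . A] }  — shift
  I1: { [A → ) .] }  — reduce
  I2: { [A' → A .] }  — accept
  I3: { [A → . )], [A → . n A C], [A → n . A C] }  — shift
  I4: { [A → . )], [A → . n A C], [A → n A . C], [C → . A C], [C → . n )] }  — shift
  I5: { [A → . )], [A → . n A C], [C → . A C], [C → . n )], [C → A . C] }  — shift
  I6: { [A → n A C .] }  — reduce
  I7: { [A → . )], [A → . n A C], [A → n . A C], [C → n . )] }  — shift
  I8: { [A → ) .], [C → n ) .] }  — 2 reduces
  I9: { [C → A C .] }  — reduce

Conflict in state I8:
  Reduce-reduce conflict: [A → ) .] and [C → n ) .]
So the grammar is NOT LR(0).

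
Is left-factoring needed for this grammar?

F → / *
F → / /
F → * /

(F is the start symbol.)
Yes, F has productions with common prefix '/'

Left-factoring is needed when two productions for the same non-terminal
share a common prefix on the right-hand side.

Productions for F:
  F → / *
  F → / /
  F → * /

Found common prefix '/' in productions for F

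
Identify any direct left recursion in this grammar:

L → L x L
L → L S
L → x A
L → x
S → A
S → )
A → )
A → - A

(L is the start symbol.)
Yes, L is left-recursive

Direct left recursion occurs when N → N α for some non-terminal N (the right-hand side begins with the left-hand side itself).

L → L x L: LEFT RECURSIVE (starts with L)
L → L S: LEFT RECURSIVE (starts with L)
L → x A: starts with x
L → x: starts with x
S → A: starts with A
S → ): starts with ')'
A → ): starts with ')'
A → - A: starts with '-'

The grammar has direct left recursion on: L.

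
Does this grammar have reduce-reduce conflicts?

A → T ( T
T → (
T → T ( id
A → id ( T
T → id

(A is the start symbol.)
A reduce-reduce conflict occurs when an LR(0) state has two complete items [A → α .] and [B → β .] — both call for a reduction, and with no lookahead the parser cannot choose between them.

Augment with A' → A and build the canonical LR(0) collection (I0 = CLOSURE({[A' → . A]}), then GOTO on every symbol after a dot until no new states appear). It has 13 states:
  I0: { [A → . T ( T], [A → . id ( T], [A' → . A], [T → . (], [T → . T ( id], [T → . id] }  — shift
  I1: { [T → ( .] }  — reduce
  I2: { [A' → A .] }  — accept
  I3: { [A → T . ( T], [T → T . ( id] }  — shift
  I4: { [A → id . ( T], [T → id .] }  — shift, reduce
  I5: { [A → id ( . T], [T → . (], [T → . T ( id], [T → . id] }  — shift
  I6: { [A → id ( T .], [T → T . ( id] }  — shift, reduce
  I7: { [T → id .] }  — reduce
  I8: { [T → T ( . id] }  — shift
  I9: { [T → T ( id .] }  — reduce
  I10: { [A → T ( . T], [T → . (], [T → . T ( id], [T → . id], [T → T ( . id] }  — shift
  I11: { [A → T ( T .], [T → T . ( id] }  — shift, reduce
  I12: { [T → T ( id .], [T → id .] }  — 2 reduces

I12 contains complete items [T → T ( id .], [T → id .] — reduce-reduce conflict.

Answer: Yes — I12: [T → T ( id .] vs [T → id .]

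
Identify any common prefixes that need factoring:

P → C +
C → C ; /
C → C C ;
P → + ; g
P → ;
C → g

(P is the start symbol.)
Yes, C has productions with common prefix 'C'

Left-factoring is needed when two productions for the same non-terminal
share a common prefix on the right-hand side.

Productions for P:
  P → C +
  P → + ; g
  P → ;
Productions for C:
  C → C ; /
  C → C C ;
  C → g

Found common prefix 'C' in productions for C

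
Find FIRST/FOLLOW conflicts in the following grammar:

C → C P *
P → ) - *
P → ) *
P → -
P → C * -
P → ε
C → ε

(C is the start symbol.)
A FIRST/FOLLOW conflict occurs when a non-terminal N has a nullable alternative N → β (β ⇒* ε) and another alternative N → α with FIRST(α) ∩ FOLLOW(N) ≠ ∅: on such a lookahead the parser cannot decide between expanding α and letting N vanish via β.

Nullable non-terminals: C, P.
FIRST sets used below: FIRST(C) = { ')', '*', '-', ε }, FIRST(P) = { ')', '*', '-', ε }

C: nullable alternative(s) C → ε; FOLLOW(C) = { $, ')', '*', '-' }
  C → C P *: FIRST \ {ε} = { ')', '*', '-' } — overlaps FOLLOW(C) on { ')', '*', '-' }: CONFLICT
  C → ε: FIRST \ {ε} = { } — this is the only nullable alternative, skip

P: nullable alternative(s) P → ε; FOLLOW(P) = { '*' }
  P → ) - *: FIRST \ {ε} = { ')' } — disjoint from FOLLOW(P)
  P → ) *: FIRST \ {ε} = { ')' } — disjoint from FOLLOW(P)
  P → -: FIRST \ {ε} = { '-' } — disjoint from FOLLOW(P)
  P → C * -: FIRST \ {ε} = { ')', '*', '-' } — overlaps FOLLOW(P) on { '*' }: CONFLICT
  P → ε: FIRST \ {ε} = { } — this is the only nullable alternative, skip

So the grammar has 2 FIRST/FOLLOW conflicts (marked CONFLICT above).

Answer: Yes. C → C P '*' with FOLLOW(C) on { ')', '*', '-' }; P → C '*' '-' with FOLLOW(P) on { '*' }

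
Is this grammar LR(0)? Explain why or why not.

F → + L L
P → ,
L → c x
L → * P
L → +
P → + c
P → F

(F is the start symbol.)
No. Shift-reduce conflict between [P → + c .] and [L → c . x]

Augment with F' → F and build the canonical LR(0) collection (I0 = CLOSURE({[F' → . F]}), then GOTO on every symbol after a dot until no new states appear). It has 14 states:
  I0: { [F → . + L L], [F' → . F] }  — shift
  I1: { [F → + . L L], [L → . * P], [L → . +], [L → . c x] }  — shift
  I2: { [F' → F .] }  — accept
  I3: { [F → . + L L], [L → * . P], [P → . + c], [P → . ,], [P → . F] }  — shift
  I4: { [L → + .] }  — reduce
  I5: { [F → + L . L], [L → . * P], [L → . +], [L → . c x] }  — shift
  I6: { [L → c . x] }  — shift
  I7: { [L → c x .] }  — reduce
  I8: { [F → + L L .] }  — reduce
  I9: { [F → + . L L], [L → . * P], [L → . +], [L → . c x], [P → + . c] }  — shift
  I10: { [P → , .] }  — reduce
  I11: { [P → F .] }  — reduce
  I12: { [L → * P .] }  — reduce
  I13: { [L → c . x], [P → + c .] }  — shift, reduce

Conflict in state I13:
  Shift-reduce conflict between [P → + c .] and [L → c . x]
So the grammar is NOT LR(0).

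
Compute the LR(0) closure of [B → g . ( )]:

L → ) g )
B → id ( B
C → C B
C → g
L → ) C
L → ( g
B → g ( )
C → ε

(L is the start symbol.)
To compute CLOSURE, for each item [A → α.Bβ] where B is a non-terminal, add [B → .γ] for all productions B → γ; repeat for the newly added items until nothing changes.

Start with: [B → g . ( )]
The dot precedes the terminal '(', so nothing is added.

CLOSURE = { [B → g . ( )] }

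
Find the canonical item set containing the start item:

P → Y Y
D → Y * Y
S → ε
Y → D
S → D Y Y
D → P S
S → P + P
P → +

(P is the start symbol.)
{ [D → . P S], [D → . Y * Y], [P → . +], [P → . Y Y], [P' → . P], [Y → . D] }

First, augment the grammar with P' → P
I₀ = CLOSURE({ [P' → . P] }):
  [P' → . P] has the dot before P: add [P → . Y Y], [P → . +]
  [P → . Y Y] has the dot before Y: add [Y → . D]
  [Y → . D] has the dot before D: add [D → . Y * Y], [D → . P S]
No further items can be added.

I₀ = { [D → . P S], [D → . Y * Y], [P → . +], [P → . Y Y], [P' → . P], [Y → . D] }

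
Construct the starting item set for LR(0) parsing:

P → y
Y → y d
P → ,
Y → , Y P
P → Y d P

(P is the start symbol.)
First, augment the grammar with P' → P
I₀ = CLOSURE({ [P' → . P] }):
  [P' → . P] has the dot before P: add [P → . y], [P → . ,], [P → . Y d P]
  [P → . Y d P] has the dot before Y: add [Y → . y d], [Y → . , Y P]
No further items can be added.

I₀ = { [P → . ,], [P → . Y d P], [P → . y], [P' → . P], [Y → . , Y P], [Y → . y d] }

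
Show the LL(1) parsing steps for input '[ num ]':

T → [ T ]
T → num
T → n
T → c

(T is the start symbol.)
LL(1) parsing maintains a stack (initially the start symbol over $) and the input. At each step: if the stack top is a terminal, match it against the current input token; if it is a non-terminal N, replace it with the RHS of M[N, lookahead] (the unique production whose predict set contains the lookahead).

Stack is shown with the top on the left.

Stack    Input      Action
--------------------------
T $      [ num ] $  output T → [ T ]
[ T ] $  [ num ] $  match '['
T ] $    num ] $    output T → num
num ] $  num ] $    match 'num'
] $      ] $        match ']'
$        $          accept

The string is accepted.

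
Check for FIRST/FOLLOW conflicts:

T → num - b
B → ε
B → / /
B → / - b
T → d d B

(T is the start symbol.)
No FIRST/FOLLOW conflicts.

A FIRST/FOLLOW conflict occurs when a non-terminal N has a nullable alternative N → β (β ⇒* ε) and another alternative N → α with FIRST(α) ∩ FOLLOW(N) ≠ ∅: on such a lookahead the parser cannot decide between expanding α and letting N vanish via β.

Nullable non-terminals: B.

B: nullable alternative(s) B → ε; FOLLOW(B) = { $ }
  B → ε: FIRST \ {ε} = { } — this is the only nullable alternative, skip
  B → / /: FIRST \ {ε} = { '/' } — disjoint from FOLLOW(B)
  B → / - b: FIRST \ {ε} = { '/' } — disjoint from FOLLOW(B)

T has no nullable alternative, so no FIRST/FOLLOW check is needed there.

No FIRST/FOLLOW conflicts found.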